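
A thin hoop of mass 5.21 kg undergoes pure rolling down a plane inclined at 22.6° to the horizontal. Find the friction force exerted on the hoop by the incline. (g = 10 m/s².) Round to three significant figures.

With I = MR², the ratio k = I/(MR²) is 1.
Along the incline Mg sinθ − f = Ma, and torque about the center fR = Iα = kMR²(a/R) gives f = kMa.
Combining, a = g sinθ/(1+k) and f = kMa = kMg sinθ/(1+k).
f = 1 × 5.21 × 10 × sin22.6° / 2 ≈ 10.0 N.

f ≈ 10.0 N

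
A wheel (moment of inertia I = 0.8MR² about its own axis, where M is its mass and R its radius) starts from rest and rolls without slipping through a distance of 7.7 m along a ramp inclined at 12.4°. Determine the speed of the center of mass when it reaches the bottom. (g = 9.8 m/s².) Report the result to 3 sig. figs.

Here I = 0.8MR², so the shape factor k = I/(MR²) = 0.8.
Pure rolling means v = ωR; then KE = ½Mv² + ½I(v/R)² = ½(1+k)Mv² = (9/10)Mv².
The vertical drop is h = L sinθ = 7.7 × sin12.4° = 1.653 m.
Setting Mgh = (9/10)Mv² gives v = √(2gh/(1+k)) = √(2·9.8·1.653/1.8) ≈ 4.24 m/s.

v ≈ 4.24 m/s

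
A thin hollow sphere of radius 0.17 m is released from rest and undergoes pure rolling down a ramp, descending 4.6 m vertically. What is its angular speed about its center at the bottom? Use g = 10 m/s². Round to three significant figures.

With I = (2/3)MR², the ratio k = I/(MR²) is 2/3.
Pure rolling means v = ωR; then KE = ½Mv² + ½I(v/R)² = ½(1+k)Mv² = (5/6)Mv².
Energy conservation Mgh = ½(1+k)Mv² gives v = √(2gh/(1+k)) = √(2 × 10 × 4.6 / 1.667) = 7.43 m/s.
Then ω = v/R = 7.43 / 0.17 ≈ 43.7 rad/s.

ω ≈ 43.7 rad/s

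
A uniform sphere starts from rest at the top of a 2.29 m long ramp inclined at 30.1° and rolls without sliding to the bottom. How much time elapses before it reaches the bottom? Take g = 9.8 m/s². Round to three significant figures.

For this body I = (2/5)MR², i.e. k = I/(MR²) = 0.4.
Along the incline Mg sinθ − f = Ma, and torque about the center fR = Iα = kMR²(a/R) gives f = kMa.
Hence a = g sinθ/(1+k) = 9.8×sin30.1°/1.4 = 3.511 m/s².
Starting from rest, L = ½at², so t = √(2L/a) = √(2×2.29/3.511) ≈ 1.14 s.

t ≈ 1.14 s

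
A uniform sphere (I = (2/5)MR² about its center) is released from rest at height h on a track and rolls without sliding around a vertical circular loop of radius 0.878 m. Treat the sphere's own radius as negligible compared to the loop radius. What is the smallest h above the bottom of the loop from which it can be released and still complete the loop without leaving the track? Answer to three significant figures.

For this body I = (2/5)MR², i.e. k = I/(MR²) = 0.4.
At the top of the loop, the minimum-contact condition is Mg = Mv_top²/r, so v_top² = gr.
With ω = v/R, the kinetic energy at speed v is ½(1+k)Mv² = (7/10)Mv².
Energy conservation from release (height h) to the top (height 2r): Mgh = Mg(2r) + (7/10)M·gr.
Thus h_min = 2r + (1+k)r/2 = r(2 + 1.4/2) = 0.878 × 2.7 ≈ 2.37 m.

h_min ≈ 2.37 m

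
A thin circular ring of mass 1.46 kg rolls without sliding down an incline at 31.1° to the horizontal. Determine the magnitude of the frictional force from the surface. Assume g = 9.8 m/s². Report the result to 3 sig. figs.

f ≈ 3.70 N

The moment of inertia is MR², giving k ≡ I/(MR²) = 1.
Translational: Mg sinθ − f = Ma. Rotational about the CM: fR = Iα = kMRa, so f = kMa.
Combining, a = g sinθ/(1+k) and f = kMa = kMg sinθ/(1+k).
f = 1 × 1.46 × 9.8 × sin31.1° / 2 ≈ 3.70 N.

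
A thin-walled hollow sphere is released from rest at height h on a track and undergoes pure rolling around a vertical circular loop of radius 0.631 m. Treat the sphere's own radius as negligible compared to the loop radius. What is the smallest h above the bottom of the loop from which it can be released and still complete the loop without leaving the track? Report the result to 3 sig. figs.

h_min ≈ 1.79 m

For this body I = (2/3)MR², i.e. k = I/(MR²) = 2/3.
At the top of the loop, the minimum-contact condition is Mg = Mv_top²/r, so v_top² = gr.
With ω = v/R, the kinetic energy at speed v is ½(1+k)Mv² = (5/6)Mv².
Energy conservation from release (height h) to the top (height 2r): Mgh = Mg(2r) + (5/6)M·gr.
Thus h_min = 2r + (1+k)r/2 = r(2 + 1.667/2) = 0.631 × 2.833 ≈ 1.79 m.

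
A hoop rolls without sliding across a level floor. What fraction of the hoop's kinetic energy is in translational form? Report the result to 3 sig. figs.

With I = MR², the ratio k = I/(MR²) is 1.
With ω = v/R, KE_trans = ½Mv² and KE_rot = ½Iω² = ½kMv², so KE_total = ½(1+k)Mv².
The translational fraction is therefore 1/(1+k) = 1/2 ≈ 0.500.

fraction ≈ 0.500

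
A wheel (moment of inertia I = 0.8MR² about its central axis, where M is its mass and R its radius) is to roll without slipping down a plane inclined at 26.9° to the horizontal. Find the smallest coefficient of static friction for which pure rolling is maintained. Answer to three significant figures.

μ_min ≈ 0.225

For this body I = 0.8MR², i.e. k = I/(MR²) = 0.8.
Newton's second law down the slope: Mg sinθ − f = Ma. The torque equation fR = Iα (with α = a/R) gives f = kMa.
These give a = g sinθ/(1+k) and the required friction f = kMg sinθ/(1+k).
With N = Mg cosθ, the no-slip condition f ≤ μN gives μ_min = f/N = k tanθ/(1+k).
μ_min = 0.8 × tan26.9° / 1.8 ≈ 0.225.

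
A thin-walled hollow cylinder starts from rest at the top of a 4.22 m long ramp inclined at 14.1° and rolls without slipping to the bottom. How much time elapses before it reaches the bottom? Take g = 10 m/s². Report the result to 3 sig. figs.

t ≈ 2.63 s

The moment of inertia is MR², giving k ≡ I/(MR²) = 1.
Newton's second law down the slope: Mg sinθ − f = Ma. The torque equation fR = Iα (with α = a/R) gives f = kMa.
Hence a = g sinθ/(1+k) = 10×sin14.1°/2 = 1.218 m/s².
With constant a from rest, t = √(2L/a) = √(2·4.22/1.218) ≈ 2.63 s.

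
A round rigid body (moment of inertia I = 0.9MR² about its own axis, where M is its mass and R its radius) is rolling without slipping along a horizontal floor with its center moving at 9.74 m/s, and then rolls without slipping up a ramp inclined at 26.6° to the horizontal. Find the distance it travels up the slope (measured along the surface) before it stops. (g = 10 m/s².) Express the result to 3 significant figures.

The moment of inertia is 0.9MR², giving k ≡ I/(MR²) = 0.9.
The rolling condition ω = v/R makes the rotational term ½I(v/R)² = ½kMv², so KE_total = ½(1+k)Mv² = (19/20)Mv².
Setting this equal to Mgh gives the vertical rise h = (1+k)v₀²/(2g) = 1.9×9.74²/(2×10) = 9.012 m.
Along the incline, d = h/sinθ = 9.012/sin26.6° ≈ 20.1 m.

d ≈ 20.1 m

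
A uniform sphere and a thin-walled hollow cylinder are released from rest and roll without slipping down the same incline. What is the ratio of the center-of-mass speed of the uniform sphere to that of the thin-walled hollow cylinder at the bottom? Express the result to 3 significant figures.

v_ratio ≈ 1.20

Each satisfies Mgh = ½(1+k)Mv² with k = I/(MR²), so v ∝ 1/√(1+k).
For the uniform sphere k = 0.4; for the thin-walled hollow cylinder k = 1.
v₁/v₂ = √((1+k₂)/(1+k₁)) = √(2/1.4) ≈ 1.20.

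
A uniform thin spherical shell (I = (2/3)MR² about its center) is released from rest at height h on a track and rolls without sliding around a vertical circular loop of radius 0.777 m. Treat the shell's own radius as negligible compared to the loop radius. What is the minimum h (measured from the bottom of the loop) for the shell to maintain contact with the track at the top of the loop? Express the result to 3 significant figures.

With I = (2/3)MR², the ratio k = I/(MR²) is 2/3.
At the top, contact is just lost when gravity alone supplies the centripetal force: Mg = Mv_top²/r, i.e. v_top² = gr.
With ω = v/R, the kinetic energy at speed v is ½(1+k)Mv² = (5/6)Mv².
Energy conservation from release (height h) to the top (height 2r): Mgh = Mg(2r) + (5/6)M·gr.
Thus h_min = 2r + (1+k)r/2 = r(2 + 1.667/2) = 0.777 × 2.833 ≈ 2.20 m.

h_min ≈ 2.20 m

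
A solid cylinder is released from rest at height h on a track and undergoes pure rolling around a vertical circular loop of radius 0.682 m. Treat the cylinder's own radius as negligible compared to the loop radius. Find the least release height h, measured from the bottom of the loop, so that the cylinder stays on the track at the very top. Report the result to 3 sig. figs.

For this body I = (1/2)MR², i.e. k = I/(MR²) = 0.5.
At the top, contact is just lost when gravity alone supplies the centripetal force: Mg = Mv_top²/r, i.e. v_top² = gr.
With ω = v/R, the kinetic energy at speed v is ½(1+k)Mv² = (3/4)Mv².
Energy conservation from release (height h) to the top (height 2r): Mgh = Mg(2r) + (3/4)M·gr.
Thus h_min = 2r + (1+k)r/2 = r(2 + 1.5/2) = 0.682 × 2.75 ≈ 1.88 m.

h_min ≈ 1.88 m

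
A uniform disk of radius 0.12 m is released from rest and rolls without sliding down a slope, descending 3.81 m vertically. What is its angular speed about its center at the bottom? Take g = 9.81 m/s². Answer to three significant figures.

With I = (1/2)MR², the ratio k = I/(MR²) is 0.5.
Since it rolls without slipping, ω = v/R and KE = ½Mv² + ½Iω² = ½(1+k)Mv² = (3/4)Mv².
Energy conservation Mgh = ½(1+k)Mv² gives v = √(2gh/(1+k)) = √(2 × 9.81 × 3.81 / 1.5) = 7.059 m/s.
Then ω = v/R = 7.059 / 0.12 ≈ 58.8 rad/s.

ω ≈ 58.8 rad/s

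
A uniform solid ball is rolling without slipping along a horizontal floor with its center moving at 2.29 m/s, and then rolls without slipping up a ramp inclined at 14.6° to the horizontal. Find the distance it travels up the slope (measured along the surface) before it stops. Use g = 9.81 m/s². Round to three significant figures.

The moment of inertia is (2/5)MR², giving k ≡ I/(MR²) = 0.4.
Since it rolls without slipping, ω = v/R and KE = ½Mv² + ½Iω² = ½(1+k)Mv² = (7/10)Mv².
Setting this equal to Mgh gives the vertical rise h = (1+k)v₀²/(2g) = 1.4×2.29²/(2×9.81) = 0.3742 m.
Along the incline, d = h/sinθ = 0.3742/sin14.6° ≈ 1.48 m.

d ≈ 1.48 m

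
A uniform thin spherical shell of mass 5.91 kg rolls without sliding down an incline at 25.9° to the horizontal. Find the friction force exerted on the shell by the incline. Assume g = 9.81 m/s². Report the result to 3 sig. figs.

For this body I = (2/3)MR², i.e. k = I/(MR²) = 2/3.
Translational: Mg sinθ − f = Ma. Rotational about the CM: fR = Iα = kMRa, so f = kMa.
Combining, a = g sinθ/(1+k) and f = kMa = kMg sinθ/(1+k).
f = (2/3) × 5.91 × 9.81 × sin25.9° / 1.667 ≈ 10.1 N.

f ≈ 10.1 N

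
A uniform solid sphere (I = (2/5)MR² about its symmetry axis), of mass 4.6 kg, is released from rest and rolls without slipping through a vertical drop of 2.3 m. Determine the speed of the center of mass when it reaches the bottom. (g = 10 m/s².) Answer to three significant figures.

v ≈ 5.73 m/s

For this body I = (2/5)MR², i.e. k = I/(MR²) = 0.4.
Pure rolling means v = ωR; then KE = ½Mv² + ½I(v/R)² = ½(1+k)Mv² = (7/10)Mv².
Setting Mgh = (7/10)Mv² gives v = √(2gh/(1+k)) = √(2·10·2.3/1.4) ≈ 5.73 m/s.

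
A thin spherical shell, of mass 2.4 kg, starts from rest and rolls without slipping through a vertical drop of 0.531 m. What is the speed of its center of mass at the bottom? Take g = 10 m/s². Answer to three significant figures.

The moment of inertia is (2/3)MR², giving k ≡ I/(MR²) = 2/3.
The rolling condition ω = v/R makes the rotational term ½I(v/R)² = ½kMv², so KE_total = ½(1+k)Mv² = (5/6)Mv².
Energy conservation: Mgh = (5/6)Mv², so v = √(2gh/(1+k)) = √(2 × 10 × 0.531 / 1.667) ≈ 2.52 m/s.

v ≈ 2.52 m/s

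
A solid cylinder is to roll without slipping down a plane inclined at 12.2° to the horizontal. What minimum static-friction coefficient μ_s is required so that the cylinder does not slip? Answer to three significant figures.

μ_min ≈ 0.0721

With I = (1/2)MR², the ratio k = I/(MR²) is 0.5.
Along the incline Mg sinθ − f = Ma, and torque about the center fR = Iα = kMR²(a/R) gives f = kMa.
These give a = g sinθ/(1+k) and the required friction f = kMg sinθ/(1+k).
The normal force is N = Mg cosθ, so μ_min = f/N = k tanθ/(1+k).
μ_min = 0.5 × tan12.2° / 1.5 ≈ 0.0721.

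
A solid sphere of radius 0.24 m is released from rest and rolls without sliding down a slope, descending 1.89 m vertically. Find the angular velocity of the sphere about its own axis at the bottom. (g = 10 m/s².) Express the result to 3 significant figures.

The moment of inertia is (2/5)MR², giving k ≡ I/(MR²) = 0.4.
Pure rolling means v = ωR; then KE = ½Mv² + ½I(v/R)² = ½(1+k)Mv² = (7/10)Mv².
Energy conservation Mgh = ½(1+k)Mv² gives v = √(2gh/(1+k)) = √(2 × 10 × 1.89 / 1.4) = 5.196 m/s.
Then ω = v/R = 5.196 / 0.24 ≈ 21.7 rad/s.

ω ≈ 21.7 rad/s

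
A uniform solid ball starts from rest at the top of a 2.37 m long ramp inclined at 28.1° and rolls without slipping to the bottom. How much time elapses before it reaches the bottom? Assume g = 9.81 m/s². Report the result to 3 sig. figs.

The moment of inertia is (2/5)MR², giving k ≡ I/(MR²) = 0.4.
Along the incline Mg sinθ − f = Ma, and torque about the center fR = Iα = kMR²(a/R) gives f = kMa.
Hence a = g sinθ/(1+k) = 9.81×sin28.1°/1.4 = 3.3 m/s².
With constant a from rest, t = √(2L/a) = √(2·2.37/3.3) ≈ 1.20 s.

t ≈ 1.20 s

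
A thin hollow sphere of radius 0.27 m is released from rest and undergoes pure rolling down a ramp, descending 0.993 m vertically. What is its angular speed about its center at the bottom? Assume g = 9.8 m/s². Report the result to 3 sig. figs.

Here I = (2/3)MR², so the shape factor k = I/(MR²) = 2/3.
Pure rolling means v = ωR; then KE = ½Mv² + ½I(v/R)² = ½(1+k)Mv² = (5/6)Mv².
Energy conservation Mgh = ½(1+k)Mv² gives v = √(2gh/(1+k)) = √(2 × 9.8 × 0.993 / 1.667) = 3.417 m/s.
The angular speed follows from ω = v/R = 3.417/0.27 ≈ 12.7 rad/s.

ω ≈ 12.7 rad/s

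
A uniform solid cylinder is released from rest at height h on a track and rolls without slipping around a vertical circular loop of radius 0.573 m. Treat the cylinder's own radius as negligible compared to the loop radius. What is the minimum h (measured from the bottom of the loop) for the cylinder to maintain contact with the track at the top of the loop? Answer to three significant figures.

Here I = (1/2)MR², so the shape factor k = I/(MR²) = 0.5.
At the top of the loop, the minimum-contact condition is Mg = Mv_top²/r, so v_top² = gr.
With ω = v/R, the kinetic energy at speed v is ½(1+k)Mv² = (3/4)Mv².
Energy conservation from release (height h) to the top (height 2r): Mgh = Mg(2r) + (3/4)M·gr.
Thus h_min = 2r + (1+k)r/2 = r(2 + 1.5/2) = 0.573 × 2.75 ≈ 1.58 m.

h_min ≈ 1.58 m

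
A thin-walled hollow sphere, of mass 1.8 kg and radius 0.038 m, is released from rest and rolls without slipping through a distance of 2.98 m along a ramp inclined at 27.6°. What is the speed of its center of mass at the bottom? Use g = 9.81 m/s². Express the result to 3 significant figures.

Here I = (2/3)MR², so the shape factor k = I/(MR²) = 2/3.
Rolling without slipping gives ω = v/R, so the total kinetic energy is ½Mv² + ½Iω² = ½(1+k)Mv² = (5/6)Mv².
The vertical drop is h = L sinθ = 2.98 × sin27.6° = 1.381 m.
Energy conservation: Mgh = (5/6)Mv², so v = √(2gh/(1+k)) = √(2 × 9.81 × 1.381 / 1.667) ≈ 4.03 m/s.

v ≈ 4.03 m/s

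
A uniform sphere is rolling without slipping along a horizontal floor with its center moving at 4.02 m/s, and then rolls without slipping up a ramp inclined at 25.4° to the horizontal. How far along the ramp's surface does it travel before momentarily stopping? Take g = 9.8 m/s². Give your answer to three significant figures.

d ≈ 2.69 m

With I = (2/5)MR², the ratio k = I/(MR²) is 0.4.
Rolling without slipping gives ω = v/R, so the total kinetic energy is ½Mv² + ½Iω² = ½(1+k)Mv² = (7/10)Mv².
Setting this equal to Mgh gives the vertical rise h = (1+k)v₀²/(2g) = 1.4×4.02²/(2×9.8) = 1.154 m.
Along the incline, d = h/sinθ = 1.154/sin25.4° ≈ 2.69 m.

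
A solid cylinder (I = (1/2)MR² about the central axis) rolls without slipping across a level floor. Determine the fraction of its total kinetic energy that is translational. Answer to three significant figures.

With I = (1/2)MR², the ratio k = I/(MR²) is 0.5.
With ω = v/R, KE_trans = ½Mv² and KE_rot = ½Iω² = ½kMv², so KE_total = ½(1+k)Mv².
The translational fraction is therefore 1/(1+k) = 1/1.5 ≈ 0.667.

fraction ≈ 0.667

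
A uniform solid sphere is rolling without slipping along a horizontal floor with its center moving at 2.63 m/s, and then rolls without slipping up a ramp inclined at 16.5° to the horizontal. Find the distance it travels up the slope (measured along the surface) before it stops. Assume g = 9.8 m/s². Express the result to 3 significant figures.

d ≈ 1.74 m

The moment of inertia is (2/5)MR², giving k ≡ I/(MR²) = 0.4.
Since it rolls without slipping, ω = v/R and KE = ½Mv² + ½Iω² = ½(1+k)Mv² = (7/10)Mv².
Setting this equal to Mgh gives the vertical rise h = (1+k)v₀²/(2g) = 1.4×2.63²/(2×9.8) = 0.4941 m.
Along the incline, d = h/sinθ = 0.4941/sin16.5° ≈ 1.74 m.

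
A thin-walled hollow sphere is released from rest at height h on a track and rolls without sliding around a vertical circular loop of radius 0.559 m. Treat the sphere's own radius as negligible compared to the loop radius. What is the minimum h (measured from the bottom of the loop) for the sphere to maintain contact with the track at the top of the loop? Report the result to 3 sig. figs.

With I = (2/3)MR², the ratio k = I/(MR²) is 2/3.
At the top, contact is just lost when gravity alone supplies the centripetal force: Mg = Mv_top²/r, i.e. v_top² = gr.
With ω = v/R, the kinetic energy at speed v is ½(1+k)Mv² = (5/6)Mv².
Energy conservation from release (height h) to the top (height 2r): Mgh = Mg(2r) + (5/6)M·gr.
Thus h_min = 2r + (1+k)r/2 = r(2 + 1.667/2) = 0.559 × 2.833 ≈ 1.58 m.

h_min ≈ 1.58 m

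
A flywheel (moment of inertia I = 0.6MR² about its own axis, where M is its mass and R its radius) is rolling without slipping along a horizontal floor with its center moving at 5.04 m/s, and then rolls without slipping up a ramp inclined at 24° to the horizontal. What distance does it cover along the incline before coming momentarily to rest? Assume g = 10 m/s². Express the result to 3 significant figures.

d ≈ 5.00 m

For this body I = 0.6MR², i.e. k = I/(MR²) = 0.6.
Since it rolls without slipping, ω = v/R and KE = ½Mv² + ½Iω² = ½(1+k)Mv² = (4/5)Mv².
Setting this equal to Mgh gives the vertical rise h = (1+k)v₀²/(2g) = 1.6×5.04²/(2×10) = 2.032 m.
The distance along the slope is d = h/sinθ = 2.032/sin24° ≈ 5.00 m.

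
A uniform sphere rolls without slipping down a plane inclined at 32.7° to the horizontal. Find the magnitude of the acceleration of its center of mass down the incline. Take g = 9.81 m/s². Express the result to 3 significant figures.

a ≈ 3.79 m/s²

For this body I = (2/5)MR², i.e. k = I/(MR²) = 0.4.
Translational: Mg sinθ − f = Ma. Rotational about the CM: fR = Iα = kMRa, so f = kMa.
Eliminating f: Mg sinθ = (1+k)Ma, so a = g sinθ/(1+k) = 9.81 × sin32.7° / 1.4 ≈ 3.79 m/s².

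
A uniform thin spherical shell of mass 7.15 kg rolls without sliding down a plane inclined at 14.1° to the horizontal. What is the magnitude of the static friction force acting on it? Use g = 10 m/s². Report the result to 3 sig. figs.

f ≈ 6.97 N

The moment of inertia is (2/3)MR², giving k ≡ I/(MR²) = 2/3.
Newton's second law down the slope: Mg sinθ − f = Ma. The torque equation fR = Iα (with α = a/R) gives f = kMa.
Combining, a = g sinθ/(1+k) and f = kMa = kMg sinθ/(1+k).
f = (2/3) × 7.15 × 10 × sin14.1° / 1.667 ≈ 6.97 N.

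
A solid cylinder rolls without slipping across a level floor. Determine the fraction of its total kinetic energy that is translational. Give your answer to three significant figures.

fraction ≈ 0.667

For this body I = (1/2)MR², i.e. k = I/(MR²) = 0.5.
With ω = v/R, KE_trans = ½Mv² and KE_rot = ½Iω² = ½kMv², so KE_total = ½(1+k)Mv².
The translational fraction is therefore 1/(1+k) = 1/1.5 ≈ 0.667.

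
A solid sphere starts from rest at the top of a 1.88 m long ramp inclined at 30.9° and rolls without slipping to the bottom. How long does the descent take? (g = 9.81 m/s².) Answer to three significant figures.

For this body I = (2/5)MR², i.e. k = I/(MR²) = 0.4.
Translational: Mg sinθ − f = Ma. Rotational about the CM: fR = Iα = kMRa, so f = kMa.
Hence a = g sinθ/(1+k) = 9.81×sin30.9°/1.4 = 3.598 m/s².
Starting from rest, L = ½at², so t = √(2L/a) = √(2×1.88/3.598) ≈ 1.02 s.

t ≈ 1.02 s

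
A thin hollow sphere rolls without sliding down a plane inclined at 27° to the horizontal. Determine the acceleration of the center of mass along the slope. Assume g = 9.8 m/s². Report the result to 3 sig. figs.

a ≈ 2.67 m/s²

For this body I = (2/3)MR², i.e. k = I/(MR²) = 2/3.
Along the incline Mg sinθ − f = Ma, and torque about the center fR = Iα = kMR²(a/R) gives f = kMa.
Eliminating f: Mg sinθ = (1+k)Ma, so a = g sinθ/(1+k) = 9.8 × sin27° / 1.667 ≈ 2.67 m/s².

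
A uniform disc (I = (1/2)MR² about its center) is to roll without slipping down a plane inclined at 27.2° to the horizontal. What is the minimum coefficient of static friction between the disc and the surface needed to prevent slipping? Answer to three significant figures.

With I = (1/2)MR², the ratio k = I/(MR²) is 0.5.
Translational: Mg sinθ − f = Ma. Rotational about the CM: fR = Iα = kMRa, so f = kMa.
These give a = g sinθ/(1+k) and the required friction f = kMg sinθ/(1+k).
With N = Mg cosθ, the no-slip condition f ≤ μN gives μ_min = f/N = k tanθ/(1+k).
μ_min = 0.5 × tan27.2° / 1.5 ≈ 0.171.

μ_min ≈ 0.171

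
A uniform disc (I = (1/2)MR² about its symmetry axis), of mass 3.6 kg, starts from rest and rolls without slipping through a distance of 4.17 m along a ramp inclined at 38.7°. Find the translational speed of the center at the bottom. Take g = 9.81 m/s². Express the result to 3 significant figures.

v ≈ 5.84 m/s

The moment of inertia is (1/2)MR², giving k ≡ I/(MR²) = 0.5.
The rolling condition ω = v/R makes the rotational term ½I(v/R)² = ½kMv², so KE_total = ½(1+k)Mv² = (3/4)Mv².
The vertical drop is h = L sinθ = 4.17 × sin38.7° = 2.607 m.
Setting Mgh = (3/4)Mv² gives v = √(2gh/(1+k)) = √(2·9.81·2.607/1.5) ≈ 5.84 m/s.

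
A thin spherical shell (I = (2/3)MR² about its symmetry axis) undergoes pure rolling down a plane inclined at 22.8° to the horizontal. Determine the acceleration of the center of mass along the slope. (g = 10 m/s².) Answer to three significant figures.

a ≈ 2.33 m/s²

For this body I = (2/3)MR², i.e. k = I/(MR²) = 2/3.
Translational: Mg sinθ − f = Ma. Rotational about the CM: fR = Iα = kMRa, so f = kMa.
Eliminating f: Mg sinθ = (1+k)Ma, so a = g sinθ/(1+k) = 10 × sin22.8° / 1.667 ≈ 2.33 m/s².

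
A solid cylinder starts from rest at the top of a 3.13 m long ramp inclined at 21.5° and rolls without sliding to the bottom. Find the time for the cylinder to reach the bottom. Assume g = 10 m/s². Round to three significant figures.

For this body I = (1/2)MR², i.e. k = I/(MR²) = 0.5.
Newton's second law down the slope: Mg sinθ − f = Ma. The torque equation fR = Iα (with α = a/R) gives f = kMa.
Hence a = g sinθ/(1+k) = 10×sin21.5°/1.5 = 2.443 m/s².
Starting from rest, L = ½at², so t = √(2L/a) = √(2×3.13/2.443) ≈ 1.60 s.

t ≈ 1.60 s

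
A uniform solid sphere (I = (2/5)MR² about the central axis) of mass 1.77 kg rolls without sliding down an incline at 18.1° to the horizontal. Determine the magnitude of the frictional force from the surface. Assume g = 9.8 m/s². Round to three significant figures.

For this body I = (2/5)MR², i.e. k = I/(MR²) = 0.4.
Translational: Mg sinθ − f = Ma. Rotational about the CM: fR = Iα = kMRa, so f = kMa.
Combining, a = g sinθ/(1+k) and f = kMa = kMg sinθ/(1+k).
f = 0.4 × 1.77 × 9.8 × sin18.1° / 1.4 ≈ 1.54 N.

f ≈ 1.54 N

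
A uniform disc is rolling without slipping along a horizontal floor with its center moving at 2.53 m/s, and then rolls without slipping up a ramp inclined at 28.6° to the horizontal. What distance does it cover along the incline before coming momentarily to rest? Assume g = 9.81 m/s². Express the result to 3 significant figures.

d ≈ 1.02 m

For this body I = (1/2)MR², i.e. k = I/(MR²) = 0.5.
Pure rolling means v = ωR; then KE = ½Mv² + ½I(v/R)² = ½(1+k)Mv² = (3/4)Mv².
Setting this equal to Mgh gives the vertical rise h = (1+k)v₀²/(2g) = 1.5×2.53²/(2×9.81) = 0.4894 m.
Along the incline, d = h/sinθ = 0.4894/sin28.6° ≈ 1.02 m.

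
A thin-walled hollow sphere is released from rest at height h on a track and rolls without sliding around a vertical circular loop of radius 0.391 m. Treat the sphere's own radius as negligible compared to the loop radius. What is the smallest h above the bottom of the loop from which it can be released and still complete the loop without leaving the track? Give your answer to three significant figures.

h_min ≈ 1.11 m

The moment of inertia is (2/3)MR², giving k ≡ I/(MR²) = 2/3.
At the top, contact is just lost when gravity alone supplies the centripetal force: Mg = Mv_top²/r, i.e. v_top² = gr.
With ω = v/R, the kinetic energy at speed v is ½(1+k)Mv² = (5/6)Mv².
Energy conservation from release (height h) to the top (height 2r): Mgh = Mg(2r) + (5/6)M·gr.
Thus h_min = 2r + (1+k)r/2 = r(2 + 1.667/2) = 0.391 × 2.833 ≈ 1.11 m.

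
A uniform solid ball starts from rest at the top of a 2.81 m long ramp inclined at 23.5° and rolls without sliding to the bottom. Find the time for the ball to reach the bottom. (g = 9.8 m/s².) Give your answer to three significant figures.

t ≈ 1.42 s

Here I = (2/5)MR², so the shape factor k = I/(MR²) = 0.4.
Along the incline Mg sinθ − f = Ma, and torque about the center fR = Iα = kMR²(a/R) gives f = kMa.
Hence a = g sinθ/(1+k) = 9.8×sin23.5°/1.4 = 2.791 m/s².
Starting from rest, L = ½at², so t = √(2L/a) = √(2×2.81/2.791) ≈ 1.42 s.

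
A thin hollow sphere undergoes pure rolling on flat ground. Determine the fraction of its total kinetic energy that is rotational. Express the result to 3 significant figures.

With I = (2/3)MR², the ratio k = I/(MR²) is 2/3.
Since ω = v/R, the translational part is ½Mv² and the rotational part is ½I(v/R)² = ½kMv²; the total is ½(1+k)Mv².
The rotational fraction is therefore k/(1+k) = (2/3)/1.667 ≈ 0.400.

fraction ≈ 0.400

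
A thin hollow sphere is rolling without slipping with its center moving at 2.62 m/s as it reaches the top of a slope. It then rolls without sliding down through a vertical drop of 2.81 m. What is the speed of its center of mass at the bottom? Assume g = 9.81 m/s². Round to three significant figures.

v ≈ 6.32 m/s

With I = (2/3)MR², the ratio k = I/(MR²) is 2/3.
The rolling condition ω = v/R makes the rotational term ½I(v/R)² = ½kMv², so KE_total = ½(1+k)Mv² = (5/6)Mv².
Energy conservation: (5/6)Mv₀² + Mgh = (5/6)Mv², so v² = v₀² + 2gh/(1+k).
v = √(2.62² + 2×9.81×2.81/1.667) = √39.94 ≈ 6.32 m/s.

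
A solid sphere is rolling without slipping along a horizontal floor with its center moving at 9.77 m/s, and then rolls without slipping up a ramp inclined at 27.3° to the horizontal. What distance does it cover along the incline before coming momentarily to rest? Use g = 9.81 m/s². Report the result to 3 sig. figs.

d ≈ 14.9 m

The moment of inertia is (2/5)MR², giving k ≡ I/(MR²) = 0.4.
Since it rolls without slipping, ω = v/R and KE = ½Mv² + ½Iω² = ½(1+k)Mv² = (7/10)Mv².
Setting this equal to Mgh gives the vertical rise h = (1+k)v₀²/(2g) = 1.4×9.77²/(2×9.81) = 6.811 m.
Along the incline, d = h/sinθ = 6.811/sin27.3° ≈ 14.9 m.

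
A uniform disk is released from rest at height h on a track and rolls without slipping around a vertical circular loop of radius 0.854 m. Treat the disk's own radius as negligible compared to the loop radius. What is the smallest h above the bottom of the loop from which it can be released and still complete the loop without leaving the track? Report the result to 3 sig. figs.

Here I = (1/2)MR², so the shape factor k = I/(MR²) = 0.5.
At the top of the loop, the minimum-contact condition is Mg = Mv_top²/r, so v_top² = gr.
With ω = v/R, the kinetic energy at speed v is ½(1+k)Mv² = (3/4)Mv².
Energy conservation from release (height h) to the top (height 2r): Mgh = Mg(2r) + (3/4)M·gr.
Thus h_min = 2r + (1+k)r/2 = r(2 + 1.5/2) = 0.854 × 2.75 ≈ 2.35 m.

h_min ≈ 2.35 m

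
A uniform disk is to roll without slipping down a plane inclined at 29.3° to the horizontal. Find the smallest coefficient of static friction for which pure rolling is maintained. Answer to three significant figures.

For this body I = (1/2)MR², i.e. k = I/(MR²) = 0.5.
Translational: Mg sinθ − f = Ma. Rotational about the CM: fR = Iα = kMRa, so f = kMa.
These give a = g sinθ/(1+k) and the required friction f = kMg sinθ/(1+k).
With N = Mg cosθ, the no-slip condition f ≤ μN gives μ_min = f/N = k tanθ/(1+k).
μ_min = 0.5 × tan29.3° / 1.5 ≈ 0.187.

μ_min ≈ 0.187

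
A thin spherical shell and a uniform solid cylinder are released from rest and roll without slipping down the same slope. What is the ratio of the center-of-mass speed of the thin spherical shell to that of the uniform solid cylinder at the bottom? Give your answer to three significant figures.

v_ratio ≈ 0.949

Each satisfies Mgh = ½(1+k)Mv² with k = I/(MR²), so v ∝ 1/√(1+k).
For the thin spherical shell k = 2/3; for the uniform solid cylinder k = 0.5.
v₁/v₂ = √((1+k₂)/(1+k₁)) = √(1.5/1.667) ≈ 0.949.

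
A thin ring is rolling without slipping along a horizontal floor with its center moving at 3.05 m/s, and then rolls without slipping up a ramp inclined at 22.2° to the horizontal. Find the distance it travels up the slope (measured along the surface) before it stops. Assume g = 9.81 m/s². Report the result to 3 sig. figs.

For this body I = MR², i.e. k = I/(MR²) = 1.
The rolling condition ω = v/R makes the rotational term ½I(v/R)² = ½kMv², so KE_total = ½(1+k)Mv² = Mv².
Setting this equal to Mgh gives the vertical rise h = (1+k)v₀²/(2g) = 2×3.05²/(2×9.81) = 0.9483 m.
The distance along the slope is d = h/sinθ = 0.9483/sin22.2° ≈ 2.51 m.

d ≈ 2.51 m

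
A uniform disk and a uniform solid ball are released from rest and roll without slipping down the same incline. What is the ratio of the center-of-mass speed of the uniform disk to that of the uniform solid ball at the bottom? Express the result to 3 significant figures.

v_ratio ≈ 0.966

Each satisfies Mgh = ½(1+k)Mv² with k = I/(MR²), so v ∝ 1/√(1+k).
For the uniform disk k = 0.5; for the uniform solid ball k = 0.4.
v₁/v₂ = √((1+k₂)/(1+k₁)) = √(1.4/1.5) ≈ 0.966.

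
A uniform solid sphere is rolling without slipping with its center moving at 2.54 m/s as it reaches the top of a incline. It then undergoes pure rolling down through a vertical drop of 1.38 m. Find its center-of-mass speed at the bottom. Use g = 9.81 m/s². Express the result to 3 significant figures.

For this body I = (2/5)MR², i.e. k = I/(MR²) = 0.4.
The rolling condition ω = v/R makes the rotational term ½I(v/R)² = ½kMv², so KE_total = ½(1+k)Mv² = (7/10)Mv².
Conserving energy between top and bottom: (7/10)Mv² = (7/10)Mv₀² + Mgh, hence v² = v₀² + 2gh/(1+k).
v = √(2.54² + 2×9.81×1.38/1.4) = √25.79 ≈ 5.08 m/s.

v ≈ 5.08 m/s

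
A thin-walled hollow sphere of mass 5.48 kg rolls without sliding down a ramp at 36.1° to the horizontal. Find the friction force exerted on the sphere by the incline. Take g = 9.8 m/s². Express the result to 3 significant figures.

The moment of inertia is (2/3)MR², giving k ≡ I/(MR²) = 2/3.
Along the incline Mg sinθ − f = Ma, and torque about the center fR = Iα = kMR²(a/R) gives f = kMa.
Combining, a = g sinθ/(1+k) and f = kMa = kMg sinθ/(1+k).
f = (2/3) × 5.48 × 9.8 × sin36.1° / 1.667 ≈ 12.7 N.

f ≈ 12.7 N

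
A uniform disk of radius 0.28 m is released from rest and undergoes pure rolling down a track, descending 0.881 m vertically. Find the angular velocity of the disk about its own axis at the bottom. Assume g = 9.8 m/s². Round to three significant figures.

For this body I = (1/2)MR², i.e. k = I/(MR²) = 0.5.
The rolling condition ω = v/R makes the rotational term ½I(v/R)² = ½kMv², so KE_total = ½(1+k)Mv² = (3/4)Mv².
Energy conservation Mgh = ½(1+k)Mv² gives v = √(2gh/(1+k)) = √(2 × 9.8 × 0.881 / 1.5) = 3.393 m/s.
The angular speed follows from ω = v/R = 3.393/0.28 ≈ 12.1 rad/s.

ω ≈ 12.1 rad/s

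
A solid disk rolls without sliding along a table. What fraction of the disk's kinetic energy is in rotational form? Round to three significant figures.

With I = (1/2)MR², the ratio k = I/(MR²) is 0.5.
With ω = v/R, KE_trans = ½Mv² and KE_rot = ½Iω² = ½kMv², so KE_total = ½(1+k)Mv².
The rotational fraction is therefore k/(1+k) = 0.5/1.5 ≈ 0.333.

fraction ≈ 0.333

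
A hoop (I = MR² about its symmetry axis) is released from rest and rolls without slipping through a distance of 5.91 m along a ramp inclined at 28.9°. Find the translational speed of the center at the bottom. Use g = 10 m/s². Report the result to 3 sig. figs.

v ≈ 5.34 m/s

The moment of inertia is MR², giving k ≡ I/(MR²) = 1.
Pure rolling means v = ωR; then KE = ½Mv² + ½I(v/R)² = ½(1+k)Mv² = Mv².
The vertical drop is h = L sinθ = 5.91 × sin28.9° = 2.856 m.
Energy conservation: Mgh = Mv², so v = √(2gh/(1+k)) = √(2 × 10 × 2.856 / 2) ≈ 5.34 m/s.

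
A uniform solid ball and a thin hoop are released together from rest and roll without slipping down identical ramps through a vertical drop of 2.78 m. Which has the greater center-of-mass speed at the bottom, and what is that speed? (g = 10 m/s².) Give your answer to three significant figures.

For rolling without slipping, Mgh = ½(1+k)Mv² where k = I/(MR²), so v = √(2gh/(1+k)).
Uniform solid ball: k = 0.4, giving v = √(2×10×2.78/1.4) = 6.302 m/s.
Thin hoop: k = 1, giving v = √(2×10×2.78/2) = 5.273 m/s.
The smaller k wins: the uniform solid ball, at ≈ 6.30 m/s.

the uniform solid ball, at v ≈ 6.30 m/s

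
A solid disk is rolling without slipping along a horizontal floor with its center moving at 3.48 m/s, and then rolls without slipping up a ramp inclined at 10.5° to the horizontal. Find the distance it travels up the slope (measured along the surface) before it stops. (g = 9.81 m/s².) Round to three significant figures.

For this body I = (1/2)MR², i.e. k = I/(MR²) = 0.5.
Pure rolling means v = ωR; then KE = ½Mv² + ½I(v/R)² = ½(1+k)Mv² = (3/4)Mv².
Setting this equal to Mgh gives the vertical rise h = (1+k)v₀²/(2g) = 1.5×3.48²/(2×9.81) = 0.9259 m.
Along the incline, d = h/sinθ = 0.9259/sin10.5° ≈ 5.08 m.

d ≈ 5.08 m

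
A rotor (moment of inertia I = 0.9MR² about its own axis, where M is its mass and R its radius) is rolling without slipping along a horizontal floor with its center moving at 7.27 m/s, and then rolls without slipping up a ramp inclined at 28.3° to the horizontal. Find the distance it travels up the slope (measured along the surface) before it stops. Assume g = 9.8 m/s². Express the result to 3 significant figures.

Here I = 0.9MR², so the shape factor k = I/(MR²) = 0.9.
Since it rolls without slipping, ω = v/R and KE = ½Mv² + ½Iω² = ½(1+k)Mv² = (19/20)Mv².
Setting this equal to Mgh gives the vertical rise h = (1+k)v₀²/(2g) = 1.9×7.27²/(2×9.8) = 5.123 m.
Along the incline, d = h/sinθ = 5.123/sin28.3° ≈ 10.8 m.

d ≈ 10.8 m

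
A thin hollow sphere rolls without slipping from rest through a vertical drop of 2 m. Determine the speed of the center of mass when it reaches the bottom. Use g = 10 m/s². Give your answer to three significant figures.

The moment of inertia is (2/3)MR², giving k ≡ I/(MR²) = 2/3.
Pure rolling means v = ωR; then KE = ½Mv² + ½I(v/R)² = ½(1+k)Mv² = (5/6)Mv².
Setting Mgh = (5/6)Mv² gives v = √(2gh/(1+k)) = √(2·10·2/1.667) ≈ 4.90 m/s.

v ≈ 4.90 m/s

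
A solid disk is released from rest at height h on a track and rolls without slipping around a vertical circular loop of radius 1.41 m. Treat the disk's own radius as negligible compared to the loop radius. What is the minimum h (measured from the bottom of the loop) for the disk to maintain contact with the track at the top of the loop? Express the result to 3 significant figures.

h_min ≈ 3.88 m

For this body I = (1/2)MR², i.e. k = I/(MR²) = 0.5.
At the top of the loop, the minimum-contact condition is Mg = Mv_top²/r, so v_top² = gr.
With ω = v/R, the kinetic energy at speed v is ½(1+k)Mv² = (3/4)Mv².
Energy conservation from release (height h) to the top (height 2r): Mgh = Mg(2r) + (3/4)M·gr.
Thus h_min = 2r + (1+k)r/2 = r(2 + 1.5/2) = 1.41 × 2.75 ≈ 3.88 m.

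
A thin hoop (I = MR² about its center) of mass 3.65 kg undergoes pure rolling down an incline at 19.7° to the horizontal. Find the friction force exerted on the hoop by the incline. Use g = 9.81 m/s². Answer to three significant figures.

For this body I = MR², i.e. k = I/(MR²) = 1.
Translational: Mg sinθ − f = Ma. Rotational about the CM: fR = Iα = kMRa, so f = kMa.
Combining, a = g sinθ/(1+k) and f = kMa = kMg sinθ/(1+k).
f = 1 × 3.65 × 9.81 × sin19.7° / 2 ≈ 6.04 N.

f ≈ 6.04 N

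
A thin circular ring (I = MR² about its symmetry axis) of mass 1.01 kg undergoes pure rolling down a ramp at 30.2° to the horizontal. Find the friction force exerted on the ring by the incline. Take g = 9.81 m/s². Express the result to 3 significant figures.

f ≈ 2.49 N

The moment of inertia is MR², giving k ≡ I/(MR²) = 1.
Translational: Mg sinθ − f = Ma. Rotational about the CM: fR = Iα = kMRa, so f = kMa.
Combining, a = g sinθ/(1+k) and f = kMa = kMg sinθ/(1+k).
f = 1 × 1.01 × 9.81 × sin30.2° / 2 ≈ 2.49 N.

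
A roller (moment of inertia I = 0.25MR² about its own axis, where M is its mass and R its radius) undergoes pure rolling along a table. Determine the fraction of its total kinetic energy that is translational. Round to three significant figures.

With I = 0.25MR², the ratio k = I/(MR²) is 0.25.
Since ω = v/R, the translational part is ½Mv² and the rotational part is ½I(v/R)² = ½kMv²; the total is ½(1+k)Mv².
The translational fraction is therefore 1/(1+k) = 1/1.25 ≈ 0.800.

fraction ≈ 0.800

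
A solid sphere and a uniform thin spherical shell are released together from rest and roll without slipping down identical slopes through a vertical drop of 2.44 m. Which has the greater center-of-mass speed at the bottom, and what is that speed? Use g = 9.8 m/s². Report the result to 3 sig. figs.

the solid sphere, at v ≈ 5.84 m/s

For rolling without slipping, Mgh = ½(1+k)Mv² where k = I/(MR²), so v = √(2gh/(1+k)).
Solid sphere: k = 0.4, giving v = √(2×9.8×2.44/1.4) = 5.845 m/s.
Uniform thin spherical shell: k = 2/3, giving v = √(2×9.8×2.44/1.667) = 5.357 m/s.
The smaller k wins: the solid sphere, at ≈ 5.84 m/s.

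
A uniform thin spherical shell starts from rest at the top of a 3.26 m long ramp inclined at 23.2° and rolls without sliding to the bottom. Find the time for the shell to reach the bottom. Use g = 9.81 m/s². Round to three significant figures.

t ≈ 1.68 s

The moment of inertia is (2/3)MR², giving k ≡ I/(MR²) = 2/3.
Translational: Mg sinθ − f = Ma. Rotational about the CM: fR = Iα = kMRa, so f = kMa.
Hence a = g sinθ/(1+k) = 9.81×sin23.2°/1.667 = 2.319 m/s².
With constant a from rest, t = √(2L/a) = √(2·3.26/2.319) ≈ 1.68 s.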